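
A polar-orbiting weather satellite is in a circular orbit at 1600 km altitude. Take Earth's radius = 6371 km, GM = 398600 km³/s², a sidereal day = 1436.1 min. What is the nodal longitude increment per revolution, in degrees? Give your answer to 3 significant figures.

Semi-major axis a = 6371 + 1600 = 7971 km. Period T = 2π√(a³/μ) = 2π√(7971³/398600) = 7082.4 s = 118.04 min.
During one orbit Earth rotates (7082.4 / 86166) × 360° = 29.59°.

29.6°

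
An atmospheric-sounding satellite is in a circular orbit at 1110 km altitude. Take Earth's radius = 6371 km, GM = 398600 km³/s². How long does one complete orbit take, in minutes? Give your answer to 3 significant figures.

Semi-major axis a = 6371 + 1110 = 7481 km. Period T = 2π√(a³/μ) = 2π√(7481³/398600) = 6439.5 s = 107.32 min.

107 min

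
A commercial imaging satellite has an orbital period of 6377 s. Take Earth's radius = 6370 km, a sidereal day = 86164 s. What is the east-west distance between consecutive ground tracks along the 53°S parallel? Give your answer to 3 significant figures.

Node shift per orbit = (6377.0/86164) × 360° = 26.64°.
Equatorial spacing = 26.64 × 111.2 km/° = 2962 km.
At 53° latitude, spacing = 2962 × cos(53°) = 1783 km.

1780 km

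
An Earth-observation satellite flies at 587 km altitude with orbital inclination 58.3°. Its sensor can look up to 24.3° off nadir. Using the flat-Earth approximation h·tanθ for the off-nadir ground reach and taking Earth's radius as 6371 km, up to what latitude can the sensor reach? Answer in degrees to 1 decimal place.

60.7°

For a prograde orbit the ground track reaches latitude ±i = ±58.3°.
Sensor half-swath on the ground ≈ 587·tan(24.3°) = 265 km = 2.38° of latitude.
Maximum observable latitude ≈ 58.3 + 2.38 = 60.7°.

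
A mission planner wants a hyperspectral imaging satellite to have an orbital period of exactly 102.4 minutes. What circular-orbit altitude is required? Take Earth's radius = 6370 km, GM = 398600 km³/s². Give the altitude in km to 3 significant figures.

T = 102.4 min = 6144.0 s.
From T = 2π√(a³/μ): a = (μ T²/4π²)^(1/3) = (398600 × 6144.0² / 4π²)^(1/3) = 7250 km.
Altitude h = a − R = 7250 − 6370 = 880 km.

880 km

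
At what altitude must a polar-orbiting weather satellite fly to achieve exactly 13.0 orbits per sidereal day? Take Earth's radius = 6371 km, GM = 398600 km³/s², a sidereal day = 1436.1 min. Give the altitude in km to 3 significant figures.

1260 km

Required period T = 86166 / 13.0 = 6628.2 s.
From T = 2π√(a³/μ): a = (μ T²/4π²)^(1/3) = (398600 × 6628.2² / 4π²)^(1/3) = 7626 km.
Altitude h = a − R = 7626 − 6371 = 1255 km.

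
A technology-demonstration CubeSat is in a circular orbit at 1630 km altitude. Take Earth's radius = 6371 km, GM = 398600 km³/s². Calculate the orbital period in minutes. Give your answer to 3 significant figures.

Semi-major axis a = 6371 + 1630 = 8001 km. Period T = 2π√(a³/μ) = 2π√(8001³/398600) = 7122.4 s = 118.71 min.

119 min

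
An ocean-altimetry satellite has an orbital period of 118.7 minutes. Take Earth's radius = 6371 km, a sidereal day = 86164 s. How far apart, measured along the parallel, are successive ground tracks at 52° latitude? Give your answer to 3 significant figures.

2040 km

T = 118.7 min = 7122.0 s.
Node shift per orbit = (7122.0/86164) × 360° = 29.76°.
Equatorial spacing = 29.76 × 111.2 km/° = 3309 km.
At 52° latitude, spacing = 3309 × cos(52°) = 2037 km.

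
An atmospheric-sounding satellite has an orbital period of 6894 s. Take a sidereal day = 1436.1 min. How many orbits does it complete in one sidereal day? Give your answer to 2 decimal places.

12.50

Orbits per sidereal day = 86166 / 6894.0 = 12.499.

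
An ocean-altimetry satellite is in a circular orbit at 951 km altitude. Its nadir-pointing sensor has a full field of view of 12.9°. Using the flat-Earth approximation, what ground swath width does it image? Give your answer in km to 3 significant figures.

215 km

Half-angle = 12.9°/2 = 6.45°.
Swath width ≈ 2h·tan(θ/2) = 2 × 951 × tan(6.45°) = 215.0 km.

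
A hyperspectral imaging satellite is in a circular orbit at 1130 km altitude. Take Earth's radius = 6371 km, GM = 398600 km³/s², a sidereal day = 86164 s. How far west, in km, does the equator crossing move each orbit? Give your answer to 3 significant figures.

3000 km

Semi-major axis a = 6371 + 1130 = 7501 km. Period T = 2π√(a³/μ) = 2π√(7501³/398600) = 6465.3 s = 107.76 min.
During one orbit Earth rotates (6465.3 / 86164) × 360° = 27.01°.
At the equator that is 27.01° × (2π·6371/360) km/° = 27.01 × 111.2 = 3004 km.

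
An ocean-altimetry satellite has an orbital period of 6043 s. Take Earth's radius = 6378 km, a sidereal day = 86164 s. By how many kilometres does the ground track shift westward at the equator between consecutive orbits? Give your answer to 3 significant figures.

2810 km

During one orbit Earth rotates (6043.0 / 86164) × 360° = 25.25°.
At the equator that is 25.25° × (2π·6378/360) km/° = 25.25 × 111.3 = 2811 km.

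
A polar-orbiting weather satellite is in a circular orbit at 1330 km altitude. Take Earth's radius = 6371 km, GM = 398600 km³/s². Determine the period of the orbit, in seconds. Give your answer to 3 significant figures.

Semi-major axis a = 6371 + 1330 = 7701 km. Period T = 2π√(a³/μ) = 2π√(7701³/398600) = 6725.6 s = 112.09 min.

6730 seconds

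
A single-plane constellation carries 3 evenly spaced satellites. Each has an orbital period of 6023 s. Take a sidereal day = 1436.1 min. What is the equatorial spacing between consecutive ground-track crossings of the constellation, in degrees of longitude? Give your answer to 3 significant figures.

Single-satellite node shift = (6023.0/86166) × 360° = 25.16°.
With 3 satellites evenly phased, successive equator crossings are 25.16/3 = 8.388° apart.

8.39°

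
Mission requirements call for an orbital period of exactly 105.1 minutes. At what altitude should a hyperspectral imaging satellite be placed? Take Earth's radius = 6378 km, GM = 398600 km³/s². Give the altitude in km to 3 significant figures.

T = 105.1 min = 6306.0 s.
From T = 2π√(a³/μ): a = (μ T²/4π²)^(1/3) = (398600 × 6306.0² / 4π²)^(1/3) = 7377 km.
Altitude h = a − R = 7377 − 6378 = 999 km.

999 km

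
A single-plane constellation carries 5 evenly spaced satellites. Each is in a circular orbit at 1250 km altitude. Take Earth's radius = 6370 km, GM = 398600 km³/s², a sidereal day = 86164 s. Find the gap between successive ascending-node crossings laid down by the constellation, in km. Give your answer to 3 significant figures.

Semi-major axis a = 6370 + 1250 = 7620 km. Period T = 2π√(a³/μ) = 2π√(7620³/398600) = 6619.8 s = 110.33 min.
Single-satellite node shift = (6619.8/86164) × 360° = 27.66°.
With 5 satellites evenly phased, successive equator crossings are 27.66/5 = 5.532° apart.
That is 5.532 × 111.2 = 615 km at the equator.

615 km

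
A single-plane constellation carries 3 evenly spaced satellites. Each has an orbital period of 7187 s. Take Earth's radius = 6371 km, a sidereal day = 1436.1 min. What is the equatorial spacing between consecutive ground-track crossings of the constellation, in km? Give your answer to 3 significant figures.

Single-satellite node shift = (7187.0/86166) × 360° = 30.03°.
With 3 satellites evenly phased, successive equator crossings are 30.03/3 = 10.009° apart.
That is 10.009 × 111.2 = 1113 km at the equator.

1110 km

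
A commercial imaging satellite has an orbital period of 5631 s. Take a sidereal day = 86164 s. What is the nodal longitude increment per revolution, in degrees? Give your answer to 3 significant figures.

During one orbit Earth rotates (5631.0 / 86164) × 360° = 23.53°.

23.5°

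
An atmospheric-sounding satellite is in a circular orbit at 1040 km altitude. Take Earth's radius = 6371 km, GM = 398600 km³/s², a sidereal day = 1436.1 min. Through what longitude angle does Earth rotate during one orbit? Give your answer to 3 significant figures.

26.5°

Semi-major axis a = 6371 + 1040 = 7411 km. Period T = 2π√(a³/μ) = 2π√(7411³/398600) = 6349.3 s = 105.82 min.
During one orbit Earth rotates (6349.3 / 86166) × 360° = 26.53°.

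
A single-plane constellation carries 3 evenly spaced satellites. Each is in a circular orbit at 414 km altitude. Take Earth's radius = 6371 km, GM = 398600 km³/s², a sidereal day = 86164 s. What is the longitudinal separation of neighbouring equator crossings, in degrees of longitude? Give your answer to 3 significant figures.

7.75°

Semi-major axis a = 6371 + 414 = 6785 km. Period T = 2π√(a³/μ) = 2π√(6785³/398600) = 5562.1 s = 92.70 min.
Single-satellite node shift = (5562.1/86164) × 360° = 23.24°.
With 3 satellites evenly phased, successive equator crossings are 23.24/3 = 7.746° apart.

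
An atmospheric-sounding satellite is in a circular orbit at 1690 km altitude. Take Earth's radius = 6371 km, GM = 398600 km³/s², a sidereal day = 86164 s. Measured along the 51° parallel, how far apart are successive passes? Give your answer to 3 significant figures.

Semi-major axis a = 6371 + 1690 = 8061 km. Period T = 2π√(a³/μ) = 2π√(8061³/398600) = 7202.7 s = 120.04 min.
Node shift per orbit = (7202.7/86164) × 360° = 30.09°.
Equatorial spacing = 30.09 × 111.2 km/° = 3346 km.
At 51° latitude, spacing = 3346 × cos(51°) = 2106 km.

2110 km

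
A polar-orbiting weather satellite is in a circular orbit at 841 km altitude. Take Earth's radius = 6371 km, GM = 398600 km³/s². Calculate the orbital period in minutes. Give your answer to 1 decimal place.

101.6 min

Semi-major axis a = 6371 + 841 = 7212 km. Period T = 2π√(a³/μ) = 2π√(7212³/398600) = 6095.3 s = 101.59 min.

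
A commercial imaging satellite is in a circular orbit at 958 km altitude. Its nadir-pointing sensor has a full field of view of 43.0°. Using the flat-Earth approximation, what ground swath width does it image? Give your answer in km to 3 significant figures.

755 km

Half-angle = 43.0°/2 = 21.5°.
Swath width ≈ 2h·tan(θ/2) = 2 × 958 × tan(21.5°) = 754.7 km.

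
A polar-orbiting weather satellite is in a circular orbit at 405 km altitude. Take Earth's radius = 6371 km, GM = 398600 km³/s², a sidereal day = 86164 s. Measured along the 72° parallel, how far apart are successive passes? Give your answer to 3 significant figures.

797 km

Semi-major axis a = 6371 + 405 = 6776 km. Period T = 2π√(a³/μ) = 2π√(6776³/398600) = 5551.0 s = 92.52 min.
Node shift per orbit = (5551.0/86164) × 360° = 23.19°.
Equatorial spacing = 23.19 × 111.2 km/° = 2579 km.
At 72° latitude, spacing = 2579 × cos(72°) = 797 km.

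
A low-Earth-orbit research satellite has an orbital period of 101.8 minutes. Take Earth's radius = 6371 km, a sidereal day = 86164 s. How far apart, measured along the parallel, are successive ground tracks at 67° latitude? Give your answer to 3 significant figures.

T = 101.8 min = 6108.0 s.
Node shift per orbit = (6108.0/86164) × 360° = 25.52°.
Equatorial spacing = 25.52 × 111.2 km/° = 2838 km.
At 67° latitude, spacing = 2838 × cos(67°) = 1109 km.

1110 km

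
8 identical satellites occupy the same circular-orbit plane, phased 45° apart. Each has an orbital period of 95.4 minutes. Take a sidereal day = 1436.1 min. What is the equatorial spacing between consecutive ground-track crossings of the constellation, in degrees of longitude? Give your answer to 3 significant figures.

2.99°

T = 95.4 min = 5724.0 s.
Single-satellite node shift = (5724.0/86166) × 360° = 23.91°.
With 8 satellites evenly phased, successive equator crossings are 23.91/8 = 2.989° apart.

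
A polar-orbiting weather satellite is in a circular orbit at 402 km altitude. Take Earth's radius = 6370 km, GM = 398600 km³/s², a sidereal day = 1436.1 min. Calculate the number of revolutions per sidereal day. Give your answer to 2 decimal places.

Semi-major axis a = 6370 + 402 = 6772 km. Period T = 2π√(a³/μ) = 2π√(6772³/398600) = 5546.1 s = 92.43 min.
Orbits per sidereal day = 86166 / 5546.1 = 15.536.

15.54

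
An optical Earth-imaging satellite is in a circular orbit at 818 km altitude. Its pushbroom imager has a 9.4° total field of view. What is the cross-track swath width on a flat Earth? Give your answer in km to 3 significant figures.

135 km

Half-angle = 9.4°/2 = 4.7°.
Swath width ≈ 2h·tan(θ/2) = 2 × 818 × tan(4.7°) = 134.5 km.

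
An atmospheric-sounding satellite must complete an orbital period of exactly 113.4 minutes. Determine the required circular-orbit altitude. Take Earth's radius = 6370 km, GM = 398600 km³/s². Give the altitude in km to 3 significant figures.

1390 km

T = 113.4 min = 6804.0 s.
From T = 2π√(a³/μ): a = (μ T²/4π²)^(1/3) = (398600 × 6804.0² / 4π²)^(1/3) = 7761 km.
Altitude h = a − R = 7761 − 6370 = 1391 km.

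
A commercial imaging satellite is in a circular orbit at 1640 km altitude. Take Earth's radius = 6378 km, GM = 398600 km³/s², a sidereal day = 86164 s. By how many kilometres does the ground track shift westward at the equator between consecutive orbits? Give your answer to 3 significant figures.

3320 km

Semi-major axis a = 6378 + 1640 = 8018 km. Period T = 2π√(a³/μ) = 2π√(8018³/398600) = 7145.1 s = 119.09 min.
During one orbit Earth rotates (7145.1 / 86164) × 360° = 29.85°.
At the equator that is 29.85° × (2π·6378/360) km/° = 29.85 × 111.3 = 3323 km.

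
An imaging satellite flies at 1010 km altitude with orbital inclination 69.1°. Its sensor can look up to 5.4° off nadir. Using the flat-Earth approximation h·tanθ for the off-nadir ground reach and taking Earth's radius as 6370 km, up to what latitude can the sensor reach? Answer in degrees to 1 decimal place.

70.0°

For a prograde orbit the ground track reaches latitude ±i = ±69.1°.
Sensor half-swath on the ground ≈ 1010·tan(5.4°) = 95 km = 0.86° of latitude.
Maximum observable latitude ≈ 69.1 + 0.86 = 70.0°.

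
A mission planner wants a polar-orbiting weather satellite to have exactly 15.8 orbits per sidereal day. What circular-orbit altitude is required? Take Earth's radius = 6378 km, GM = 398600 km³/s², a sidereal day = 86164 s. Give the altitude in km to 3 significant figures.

318 km

Required period T = 86164 / 15.8 = 5453.4 s.
From T = 2π√(a³/μ): a = (μ T²/4π²)^(1/3) = (398600 × 5453.4² / 4π²)^(1/3) = 6696 km.
Altitude h = a − R = 6696 − 6378 = 318 km.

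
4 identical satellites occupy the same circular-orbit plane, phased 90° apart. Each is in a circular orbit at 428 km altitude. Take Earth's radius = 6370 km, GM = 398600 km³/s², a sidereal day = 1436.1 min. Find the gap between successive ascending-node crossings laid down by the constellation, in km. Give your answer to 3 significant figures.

Semi-major axis a = 6370 + 428 = 6798 km. Period T = 2π√(a³/μ) = 2π√(6798³/398600) = 5578.1 s = 92.97 min.
Single-satellite node shift = (5578.1/86166) × 360° = 23.31°.
With 4 satellites evenly phased, successive equator crossings are 23.31/4 = 5.826° apart.
That is 5.826 × 111.2 = 648 km at the equator.

648 km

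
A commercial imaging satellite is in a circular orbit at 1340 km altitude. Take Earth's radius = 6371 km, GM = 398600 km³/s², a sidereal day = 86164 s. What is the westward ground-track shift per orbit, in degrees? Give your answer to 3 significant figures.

28.2°

Semi-major axis a = 6371 + 1340 = 7711 km. Period T = 2π√(a³/μ) = 2π√(7711³/398600) = 6738.7 s = 112.31 min.
During one orbit Earth rotates (6738.7 / 86164) × 360° = 28.15°.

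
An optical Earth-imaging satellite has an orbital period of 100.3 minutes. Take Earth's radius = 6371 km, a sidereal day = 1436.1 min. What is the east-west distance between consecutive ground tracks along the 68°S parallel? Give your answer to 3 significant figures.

T = 100.3 min = 6018.0 s.
Node shift per orbit = (6018.0/86166) × 360° = 25.14°.
Equatorial spacing = 25.14 × 111.2 km/° = 2796 km.
At 68° latitude, spacing = 2796 × cos(68°) = 1047 km.

1050 km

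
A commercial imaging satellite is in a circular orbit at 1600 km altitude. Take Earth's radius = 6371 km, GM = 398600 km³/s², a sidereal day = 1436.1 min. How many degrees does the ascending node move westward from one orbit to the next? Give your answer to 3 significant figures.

Semi-major axis a = 6371 + 1600 = 7971 km. Period T = 2π√(a³/μ) = 2π√(7971³/398600) = 7082.4 s = 118.04 min.
During one orbit Earth rotates (7082.4 / 86166) × 360° = 29.59°.

29.6°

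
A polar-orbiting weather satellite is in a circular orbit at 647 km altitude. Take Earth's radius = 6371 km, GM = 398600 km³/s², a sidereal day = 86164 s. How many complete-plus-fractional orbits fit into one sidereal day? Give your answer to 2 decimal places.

14.73

Semi-major axis a = 6371 + 647 = 7018 km. Period T = 2π√(a³/μ) = 2π√(7018³/398600) = 5851.0 s = 97.52 min.
Orbits per sidereal day = 86164 / 5851.0 = 14.726.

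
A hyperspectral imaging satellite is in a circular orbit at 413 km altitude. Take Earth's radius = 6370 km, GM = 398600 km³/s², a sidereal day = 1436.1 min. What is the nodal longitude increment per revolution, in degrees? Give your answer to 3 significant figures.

23.2°

Semi-major axis a = 6370 + 413 = 6783 km. Period T = 2π√(a³/μ) = 2π√(6783³/398600) = 5559.6 s = 92.66 min.
During one orbit Earth rotates (5559.6 / 86166) × 360° = 23.23°.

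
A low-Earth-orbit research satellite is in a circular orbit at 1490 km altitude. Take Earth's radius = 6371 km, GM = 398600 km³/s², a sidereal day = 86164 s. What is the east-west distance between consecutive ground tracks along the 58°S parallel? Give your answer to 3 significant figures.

1710 km

Semi-major axis a = 6371 + 1490 = 7861 km. Period T = 2π√(a³/μ) = 2π√(7861³/398600) = 6936.3 s = 115.61 min.
Node shift per orbit = (6936.3/86164) × 360° = 28.98°.
Equatorial spacing = 28.98 × 111.2 km/° = 3222 km.
At 58° latitude, spacing = 3222 × cos(58°) = 1708 km.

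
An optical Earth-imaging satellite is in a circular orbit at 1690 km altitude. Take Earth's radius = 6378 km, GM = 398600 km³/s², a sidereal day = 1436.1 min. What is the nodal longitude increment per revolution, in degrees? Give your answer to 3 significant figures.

Semi-major axis a = 6378 + 1690 = 8068 km. Period T = 2π√(a³/μ) = 2π√(8068³/398600) = 7212.1 s = 120.20 min.
During one orbit Earth rotates (7212.1 / 86166) × 360° = 30.13°.

30.1°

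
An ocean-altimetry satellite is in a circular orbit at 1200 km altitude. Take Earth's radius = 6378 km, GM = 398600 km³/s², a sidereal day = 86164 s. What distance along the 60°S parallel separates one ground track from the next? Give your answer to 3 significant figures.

Semi-major axis a = 6378 + 1200 = 7578 km. Period T = 2π√(a³/μ) = 2π√(7578³/398600) = 6565.1 s = 109.42 min.
Node shift per orbit = (6565.1/86164) × 360° = 27.43°.
Equatorial spacing = 27.43 × 111.3 km/° = 3053 km.
At 60° latitude, spacing = 3053 × cos(60°) = 1527 km.

1530 km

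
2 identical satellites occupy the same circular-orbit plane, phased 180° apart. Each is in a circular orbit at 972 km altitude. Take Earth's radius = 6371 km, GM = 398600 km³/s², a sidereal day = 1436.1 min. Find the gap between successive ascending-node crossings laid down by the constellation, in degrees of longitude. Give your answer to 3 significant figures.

Semi-major axis a = 6371 + 972 = 7343 km. Period T = 2π√(a³/μ) = 2π√(7343³/398600) = 6262.1 s = 104.37 min.
Single-satellite node shift = (6262.1/86166) × 360° = 26.16°.
With 2 satellites evenly phased, successive equator crossings are 26.16/2 = 13.082° apart.

13.1°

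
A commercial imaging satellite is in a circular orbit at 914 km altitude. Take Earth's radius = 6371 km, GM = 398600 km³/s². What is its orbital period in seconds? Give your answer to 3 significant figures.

Semi-major axis a = 6371 + 914 = 7285 km. Period T = 2π√(a³/μ) = 2π√(7285³/398600) = 6188.1 s = 103.13 min.

6190 seconds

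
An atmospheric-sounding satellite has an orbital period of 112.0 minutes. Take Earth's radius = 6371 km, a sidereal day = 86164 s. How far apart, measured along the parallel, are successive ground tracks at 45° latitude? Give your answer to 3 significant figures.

T = 112.0 min = 6720.0 s.
Node shift per orbit = (6720.0/86164) × 360° = 28.08°.
Equatorial spacing = 28.08 × 111.2 km/° = 3122 km.
At 45° latitude, spacing = 3122 × cos(45°) = 2208 km.

2210 km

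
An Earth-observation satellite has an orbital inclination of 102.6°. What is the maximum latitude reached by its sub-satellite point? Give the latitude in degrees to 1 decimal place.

Retrograde orbit: the ground track reaches ±(180° − i) = ±(180 − 102.6) = ±77.4°.

77.4°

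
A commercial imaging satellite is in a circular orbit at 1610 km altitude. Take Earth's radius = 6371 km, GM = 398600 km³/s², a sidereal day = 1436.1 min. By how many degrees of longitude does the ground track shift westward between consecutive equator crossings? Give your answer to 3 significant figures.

Semi-major axis a = 6371 + 1610 = 7981 km. Period T = 2π√(a³/μ) = 2π√(7981³/398600) = 7095.7 s = 118.26 min.
During one orbit Earth rotates (7095.7 / 86166) × 360° = 29.65°.

29.6°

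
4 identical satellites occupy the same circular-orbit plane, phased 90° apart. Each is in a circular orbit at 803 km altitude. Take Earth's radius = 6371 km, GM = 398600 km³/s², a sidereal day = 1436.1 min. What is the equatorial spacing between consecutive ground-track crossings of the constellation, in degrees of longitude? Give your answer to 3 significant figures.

Semi-major axis a = 6371 + 803 = 7174 km. Period T = 2π√(a³/μ) = 2π√(7174³/398600) = 6047.2 s = 100.79 min.
Single-satellite node shift = (6047.2/86166) × 360° = 25.27°.
With 4 satellites evenly phased, successive equator crossings are 25.27/4 = 6.316° apart.

6.32°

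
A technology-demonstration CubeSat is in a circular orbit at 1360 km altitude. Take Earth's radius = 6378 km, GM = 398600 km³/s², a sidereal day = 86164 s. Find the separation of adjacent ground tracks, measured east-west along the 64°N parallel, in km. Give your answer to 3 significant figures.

1380 km

Semi-major axis a = 6378 + 1360 = 7738 km. Period T = 2π√(a³/μ) = 2π√(7738³/398600) = 6774.1 s = 112.90 min.
Node shift per orbit = (6774.1/86164) × 360° = 28.30°.
Equatorial spacing = 28.30 × 111.3 km/° = 3151 km.
At 64° latitude, spacing = 3151 × cos(64°) = 1381 km.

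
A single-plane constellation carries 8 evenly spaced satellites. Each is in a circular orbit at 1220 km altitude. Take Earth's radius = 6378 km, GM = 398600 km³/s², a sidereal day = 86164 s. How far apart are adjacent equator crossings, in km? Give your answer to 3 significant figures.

383 km

Semi-major axis a = 6378 + 1220 = 7598 km. Period T = 2π√(a³/μ) = 2π√(7598³/398600) = 6591.1 s = 109.85 min.
Single-satellite node shift = (6591.1/86164) × 360° = 27.54°.
With 8 satellites evenly phased, successive equator crossings are 27.54/8 = 3.442° apart.
That is 3.442 × 111.3 = 383 km at the equator.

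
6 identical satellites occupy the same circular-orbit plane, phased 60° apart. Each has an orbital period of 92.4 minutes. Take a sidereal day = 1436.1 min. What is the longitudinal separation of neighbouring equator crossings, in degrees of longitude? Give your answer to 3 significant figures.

T = 92.4 min = 5544.0 s.
Single-satellite node shift = (5544.0/86166) × 360° = 23.16°.
With 6 satellites evenly phased, successive equator crossings are 23.16/6 = 3.860° apart.

3.86°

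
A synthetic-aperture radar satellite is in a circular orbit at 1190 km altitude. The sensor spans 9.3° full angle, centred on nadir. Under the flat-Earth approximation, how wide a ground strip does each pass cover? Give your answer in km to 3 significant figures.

Half-angle = 9.3°/2 = 4.65°.
Swath width ≈ 2h·tan(θ/2) = 2 × 1190 × tan(4.65°) = 193.6 km.

194 km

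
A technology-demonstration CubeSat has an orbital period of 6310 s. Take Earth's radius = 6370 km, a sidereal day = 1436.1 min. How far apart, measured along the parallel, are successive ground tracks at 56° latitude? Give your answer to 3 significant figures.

1640 km

Node shift per orbit = (6310.0/86166) × 360° = 26.36°.
Equatorial spacing = 26.36 × 111.2 km/° = 2931 km.
At 56° latitude, spacing = 2931 × cos(56°) = 1639 km.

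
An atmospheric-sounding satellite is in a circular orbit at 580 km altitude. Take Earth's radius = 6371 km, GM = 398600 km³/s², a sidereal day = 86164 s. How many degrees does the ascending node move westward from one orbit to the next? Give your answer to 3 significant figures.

Semi-major axis a = 6371 + 580 = 6951 km. Period T = 2π√(a³/μ) = 2π√(6951³/398600) = 5767.4 s = 96.12 min.
During one orbit Earth rotates (5767.4 / 86164) × 360° = 24.10°.

24.1°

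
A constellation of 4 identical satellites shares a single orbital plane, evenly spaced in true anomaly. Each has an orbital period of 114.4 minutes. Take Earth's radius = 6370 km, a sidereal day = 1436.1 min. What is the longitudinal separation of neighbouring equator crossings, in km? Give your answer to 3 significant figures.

797 km

T = 114.4 min = 6864.0 s.
Single-satellite node shift = (6864.0/86166) × 360° = 28.68°.
With 4 satellites evenly phased, successive equator crossings are 28.68/4 = 7.169° apart.
That is 7.169 × 111.2 = 797 km at the equator.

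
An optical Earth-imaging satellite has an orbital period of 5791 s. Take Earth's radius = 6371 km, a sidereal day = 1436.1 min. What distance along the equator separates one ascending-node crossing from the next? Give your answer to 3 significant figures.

During one orbit Earth rotates (5791.0 / 86166) × 360° = 24.19°.
At the equator that is 24.19° × (2π·6371/360) km/° = 24.19 × 111.2 = 2690 km.

2690 km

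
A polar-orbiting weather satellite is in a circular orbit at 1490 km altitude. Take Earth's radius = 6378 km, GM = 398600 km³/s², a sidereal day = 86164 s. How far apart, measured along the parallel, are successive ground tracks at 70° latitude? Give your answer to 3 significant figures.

Semi-major axis a = 6378 + 1490 = 7868 km. Period T = 2π√(a³/μ) = 2π√(7868³/398600) = 6945.6 s = 115.76 min.
Node shift per orbit = (6945.6/86164) × 360° = 29.02°.
Equatorial spacing = 29.02 × 111.3 km/° = 3230 km.
At 70° latitude, spacing = 3230 × cos(70°) = 1105 km.

1100 km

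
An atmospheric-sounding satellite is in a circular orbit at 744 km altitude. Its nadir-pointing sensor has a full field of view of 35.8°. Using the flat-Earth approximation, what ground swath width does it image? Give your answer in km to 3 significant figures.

Half-angle = 35.8°/2 = 17.9°.
Swath width ≈ 2h·tan(θ/2) = 2 × 744 × tan(17.9°) = 480.6 km.

481 km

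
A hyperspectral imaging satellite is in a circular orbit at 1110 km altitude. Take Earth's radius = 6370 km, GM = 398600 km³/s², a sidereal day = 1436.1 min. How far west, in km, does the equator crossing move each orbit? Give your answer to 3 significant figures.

2990 km

Semi-major axis a = 6370 + 1110 = 7480 km. Period T = 2π√(a³/μ) = 2π√(7480³/398600) = 6438.2 s = 107.30 min.
During one orbit Earth rotates (6438.2 / 86166) × 360° = 26.90°.
At the equator that is 26.90° × (2π·6370/360) km/° = 26.90 × 111.2 = 2991 km.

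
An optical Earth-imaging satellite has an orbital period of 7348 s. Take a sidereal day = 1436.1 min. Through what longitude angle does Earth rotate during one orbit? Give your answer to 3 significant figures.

30.7°

During one orbit Earth rotates (7348.0 / 86166) × 360° = 30.70°.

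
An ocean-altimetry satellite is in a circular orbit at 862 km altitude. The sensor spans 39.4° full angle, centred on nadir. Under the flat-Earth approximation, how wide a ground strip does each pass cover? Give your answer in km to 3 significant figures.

617 km

Half-angle = 39.4°/2 = 19.7°.
Swath width ≈ 2h·tan(θ/2) = 2 × 862 × tan(19.7°) = 617.3 km.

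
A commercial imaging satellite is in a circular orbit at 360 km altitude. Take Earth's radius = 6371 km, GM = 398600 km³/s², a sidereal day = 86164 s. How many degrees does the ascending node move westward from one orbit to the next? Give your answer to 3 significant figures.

23.0°

Semi-major axis a = 6371 + 360 = 6731 km. Period T = 2π√(a³/μ) = 2π√(6731³/398600) = 5495.8 s = 91.60 min.
During one orbit Earth rotates (5495.8 / 86164) × 360° = 22.96°.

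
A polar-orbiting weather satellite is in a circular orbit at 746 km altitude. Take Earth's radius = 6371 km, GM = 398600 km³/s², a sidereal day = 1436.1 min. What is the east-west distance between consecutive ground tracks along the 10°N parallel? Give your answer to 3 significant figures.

Semi-major axis a = 6371 + 746 = 7117 km. Period T = 2π√(a³/μ) = 2π√(7117³/398600) = 5975.3 s = 99.59 min.
Node shift per orbit = (5975.3/86166) × 360° = 24.96°.
Equatorial spacing = 24.96 × 111.2 km/° = 2776 km.
At 10° latitude, spacing = 2776 × cos(10°) = 2734 km.

2730 km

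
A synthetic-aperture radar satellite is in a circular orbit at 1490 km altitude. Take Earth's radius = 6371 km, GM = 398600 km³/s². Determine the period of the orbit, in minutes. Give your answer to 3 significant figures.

Semi-major axis a = 6371 + 1490 = 7861 km. Period T = 2π√(a³/μ) = 2π√(7861³/398600) = 6936.3 s = 115.61 min.

116 min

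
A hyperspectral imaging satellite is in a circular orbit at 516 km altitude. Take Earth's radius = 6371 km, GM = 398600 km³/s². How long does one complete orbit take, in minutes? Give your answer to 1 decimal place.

Semi-major axis a = 6371 + 516 = 6887 km. Period T = 2π√(a³/μ) = 2π√(6887³/398600) = 5688.0 s = 94.80 min.

94.8 min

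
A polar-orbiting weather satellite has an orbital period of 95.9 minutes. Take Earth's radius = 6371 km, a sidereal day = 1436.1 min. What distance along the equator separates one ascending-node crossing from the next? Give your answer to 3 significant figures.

2670 km

T = 95.9 min = 5754.0 s.
During one orbit Earth rotates (5754.0 / 86166) × 360° = 24.04°.
At the equator that is 24.04° × (2π·6371/360) km/° = 24.04 × 111.2 = 2673 km.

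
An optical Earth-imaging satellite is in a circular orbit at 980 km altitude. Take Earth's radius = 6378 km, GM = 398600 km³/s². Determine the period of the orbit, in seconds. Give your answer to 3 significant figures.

6280 seconds

Semi-major axis a = 6378 + 980 = 7358 km. Period T = 2π√(a³/μ) = 2π√(7358³/398600) = 6281.3 s = 104.69 min.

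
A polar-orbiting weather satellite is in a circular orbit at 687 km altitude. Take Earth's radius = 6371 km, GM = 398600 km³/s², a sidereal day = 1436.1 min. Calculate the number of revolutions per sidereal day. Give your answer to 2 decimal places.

14.60

Semi-major axis a = 6371 + 687 = 7058 km. Period T = 2π√(a³/μ) = 2π√(7058³/398600) = 5901.1 s = 98.35 min.
Orbits per sidereal day = 86166 / 5901.1 = 14.602.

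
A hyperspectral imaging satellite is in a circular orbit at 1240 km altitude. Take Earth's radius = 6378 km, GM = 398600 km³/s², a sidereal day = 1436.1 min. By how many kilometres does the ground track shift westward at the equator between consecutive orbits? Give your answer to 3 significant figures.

Semi-major axis a = 6378 + 1240 = 7618 km. Period T = 2π√(a³/μ) = 2π√(7618³/398600) = 6617.2 s = 110.29 min.
During one orbit Earth rotates (6617.2 / 86166) × 360° = 27.65°.
At the equator that is 27.65° × (2π·6378/360) km/° = 27.65 × 111.3 = 3078 km.

3080 km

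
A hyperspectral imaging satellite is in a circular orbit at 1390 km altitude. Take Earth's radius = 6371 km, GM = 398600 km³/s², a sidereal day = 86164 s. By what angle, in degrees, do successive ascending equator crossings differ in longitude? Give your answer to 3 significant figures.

28.4°

Semi-major axis a = 6371 + 1390 = 7761 km. Period T = 2π√(a³/μ) = 2π√(7761³/398600) = 6804.4 s = 113.41 min.
During one orbit Earth rotates (6804.4 / 86164) × 360° = 28.43°.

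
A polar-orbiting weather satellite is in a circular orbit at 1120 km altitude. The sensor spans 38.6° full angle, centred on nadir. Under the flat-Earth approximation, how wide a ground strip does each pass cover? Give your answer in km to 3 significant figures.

Half-angle = 38.6°/2 = 19.3°.
Swath width ≈ 2h·tan(θ/2) = 2 × 1120 × tan(19.3°) = 784.4 km.

784 km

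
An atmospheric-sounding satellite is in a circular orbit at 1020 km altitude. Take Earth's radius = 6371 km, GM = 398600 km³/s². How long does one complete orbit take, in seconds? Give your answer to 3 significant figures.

6320 seconds

Semi-major axis a = 6371 + 1020 = 7391 km. Period T = 2π√(a³/μ) = 2π√(7391³/398600) = 6323.6 s = 105.39 min.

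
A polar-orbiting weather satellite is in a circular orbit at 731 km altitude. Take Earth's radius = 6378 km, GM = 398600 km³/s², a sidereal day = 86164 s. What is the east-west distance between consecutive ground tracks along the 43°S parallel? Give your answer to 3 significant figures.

Semi-major axis a = 6378 + 731 = 7109 km. Period T = 2π√(a³/μ) = 2π√(7109³/398600) = 5965.2 s = 99.42 min.
Node shift per orbit = (5965.2/86164) × 360° = 24.92°.
Equatorial spacing = 24.92 × 111.3 km/° = 2774 km.
At 43° latitude, spacing = 2774 × cos(43°) = 2029 km.

2030 km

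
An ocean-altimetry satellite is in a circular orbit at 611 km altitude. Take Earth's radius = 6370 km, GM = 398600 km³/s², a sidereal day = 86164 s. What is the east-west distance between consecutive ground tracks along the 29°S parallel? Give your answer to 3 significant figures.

Semi-major axis a = 6370 + 611 = 6981 km. Period T = 2π√(a³/μ) = 2π√(6981³/398600) = 5804.8 s = 96.75 min.
Node shift per orbit = (5804.8/86164) × 360° = 24.25°.
Equatorial spacing = 24.25 × 111.2 km/° = 2696 km.
At 29° latitude, spacing = 2696 × cos(29°) = 2358 km.

2360 km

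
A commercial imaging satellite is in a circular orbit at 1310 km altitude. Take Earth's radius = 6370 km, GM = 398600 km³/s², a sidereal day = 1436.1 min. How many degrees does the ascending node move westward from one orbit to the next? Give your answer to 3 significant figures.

Semi-major axis a = 6370 + 1310 = 7680 km. Period T = 2π√(a³/μ) = 2π√(7680³/398600) = 6698.1 s = 111.64 min.
During one orbit Earth rotates (6698.1 / 86166) × 360° = 27.98°.

28.0°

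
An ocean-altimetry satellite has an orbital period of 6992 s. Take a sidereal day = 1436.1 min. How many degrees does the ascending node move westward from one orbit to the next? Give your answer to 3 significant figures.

29.2°

During one orbit Earth rotates (6992.0 / 86166) × 360° = 29.21°.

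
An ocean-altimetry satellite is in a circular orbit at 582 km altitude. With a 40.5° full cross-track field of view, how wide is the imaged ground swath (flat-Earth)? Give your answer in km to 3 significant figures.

Half-angle = 40.5°/2 = 20.25°.
Swath width ≈ 2h·tan(θ/2) = 2 × 582 × tan(20.25°) = 429.4 km.

429 km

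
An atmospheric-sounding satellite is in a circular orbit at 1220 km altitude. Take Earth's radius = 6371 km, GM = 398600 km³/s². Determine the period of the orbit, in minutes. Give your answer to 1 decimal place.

Semi-major axis a = 6371 + 1220 = 7591 km. Period T = 2π√(a³/μ) = 2π√(7591³/398600) = 6582.0 s = 109.70 min.

109.7 min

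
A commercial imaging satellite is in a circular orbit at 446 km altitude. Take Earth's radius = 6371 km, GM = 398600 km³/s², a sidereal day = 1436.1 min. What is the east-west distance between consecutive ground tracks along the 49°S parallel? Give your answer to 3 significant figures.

1710 km

Semi-major axis a = 6371 + 446 = 6817 km. Period T = 2π√(a³/μ) = 2π√(6817³/398600) = 5601.5 s = 93.36 min.
Node shift per orbit = (5601.5/86166) × 360° = 23.40°.
Equatorial spacing = 23.40 × 111.2 km/° = 2602 km.
At 49° latitude, spacing = 2602 × cos(49°) = 1707 km.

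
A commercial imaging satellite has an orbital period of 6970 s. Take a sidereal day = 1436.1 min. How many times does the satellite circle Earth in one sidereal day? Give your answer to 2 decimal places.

Orbits per sidereal day = 86166 / 6970.0 = 12.362.

12.36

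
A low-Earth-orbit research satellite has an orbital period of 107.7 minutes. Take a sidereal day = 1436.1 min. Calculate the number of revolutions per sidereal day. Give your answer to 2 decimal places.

13.33

T = 107.7 min = 6462.0 s.
Orbits per sidereal day = 86166 / 6462.0 = 13.334.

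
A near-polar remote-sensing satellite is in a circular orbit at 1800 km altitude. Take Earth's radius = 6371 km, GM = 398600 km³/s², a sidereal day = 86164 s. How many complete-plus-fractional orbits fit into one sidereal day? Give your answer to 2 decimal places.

11.72

Semi-major axis a = 6371 + 1800 = 8171 km. Period T = 2π√(a³/μ) = 2π√(8171³/398600) = 7350.6 s = 122.51 min.
Orbits per sidereal day = 86164 / 7350.6 = 11.722.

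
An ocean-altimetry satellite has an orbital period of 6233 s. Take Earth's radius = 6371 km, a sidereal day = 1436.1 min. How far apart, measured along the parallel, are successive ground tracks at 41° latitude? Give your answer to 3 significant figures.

2190 km

Node shift per orbit = (6233.0/86166) × 360° = 26.04°.
Equatorial spacing = 26.04 × 111.2 km/° = 2896 km.
At 41° latitude, spacing = 2896 × cos(41°) = 2185 km.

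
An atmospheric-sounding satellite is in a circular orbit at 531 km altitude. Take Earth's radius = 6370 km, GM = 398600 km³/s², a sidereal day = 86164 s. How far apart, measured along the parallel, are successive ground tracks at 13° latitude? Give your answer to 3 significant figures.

Semi-major axis a = 6370 + 531 = 6901 km. Period T = 2π√(a³/μ) = 2π√(6901³/398600) = 5705.3 s = 95.09 min.
Node shift per orbit = (5705.3/86164) × 360° = 23.84°.
Equatorial spacing = 23.84 × 111.2 km/° = 2650 km.
At 13° latitude, spacing = 2650 × cos(13°) = 2582 km.

2580 km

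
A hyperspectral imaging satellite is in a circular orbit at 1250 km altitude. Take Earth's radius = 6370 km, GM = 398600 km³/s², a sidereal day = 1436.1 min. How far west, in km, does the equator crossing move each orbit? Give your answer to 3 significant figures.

3070 km

Semi-major axis a = 6370 + 1250 = 7620 km. Period T = 2π√(a³/μ) = 2π√(7620³/398600) = 6619.8 s = 110.33 min.
During one orbit Earth rotates (6619.8 / 86166) × 360° = 27.66°.
At the equator that is 27.66° × (2π·6370/360) km/° = 27.66 × 111.2 = 3075 km.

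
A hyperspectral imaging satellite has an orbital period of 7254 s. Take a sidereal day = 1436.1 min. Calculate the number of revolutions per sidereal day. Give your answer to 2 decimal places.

11.88

Orbits per sidereal day = 86166 / 7254.0 = 11.878.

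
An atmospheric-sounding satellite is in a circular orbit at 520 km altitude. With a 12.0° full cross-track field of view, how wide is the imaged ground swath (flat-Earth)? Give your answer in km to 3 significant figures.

109 km

Half-angle = 12.0°/2 = 6°.
Swath width ≈ 2h·tan(θ/2) = 2 × 520 × tan(6°) = 109.3 km.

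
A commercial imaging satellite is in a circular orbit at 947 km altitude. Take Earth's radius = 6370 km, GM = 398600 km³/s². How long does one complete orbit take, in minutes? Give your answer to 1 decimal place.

Semi-major axis a = 6370 + 947 = 7317 km. Period T = 2π√(a³/μ) = 2π√(7317³/398600) = 6228.9 s = 103.81 min.

103.8 min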